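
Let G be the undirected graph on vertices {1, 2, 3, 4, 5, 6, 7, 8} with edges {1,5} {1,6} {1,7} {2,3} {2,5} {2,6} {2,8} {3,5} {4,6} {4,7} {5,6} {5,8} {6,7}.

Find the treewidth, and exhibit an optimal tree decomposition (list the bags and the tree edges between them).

Treewidth 2.
Bags: B1 = {1, 5, 6}  B2 = {2, 5, 6}  B3 = {1, 6, 7}  B4 = {4, 6, 7}  B5 = {2, 5, 8}  B6 = {2, 3, 5}
Tree: B1–B2, B1–B3, B3–B4, B2–B5, B5–B6

Each bag holds 3 vertices, so the decomposition has width 2, which upper-bounds the treewidth. On the other hand G contains the 3-clique {4, 6, 7}. A clique must lie in a single bag of any decomposition, so no decomposition can have width below 2. The upper and lower bounds meet at 2, so that is the treewidth.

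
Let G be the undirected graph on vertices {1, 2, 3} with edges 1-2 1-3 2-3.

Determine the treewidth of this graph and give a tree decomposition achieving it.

With just one bag of size 3, the width is 3 − 1 = 2, so tw(G) ≤ 2. Conversely, {1, 2, 3} is a clique of size 3, and the vertices of any clique must share a bag in every tree decomposition; so some bag has ≥ 3 vertices and tw(G) ≥ 2. Hence tw(G) = 2 exactly.

Treewidth 2.
Bags: B1 = {1, 2, 3}
Tree: (single bag)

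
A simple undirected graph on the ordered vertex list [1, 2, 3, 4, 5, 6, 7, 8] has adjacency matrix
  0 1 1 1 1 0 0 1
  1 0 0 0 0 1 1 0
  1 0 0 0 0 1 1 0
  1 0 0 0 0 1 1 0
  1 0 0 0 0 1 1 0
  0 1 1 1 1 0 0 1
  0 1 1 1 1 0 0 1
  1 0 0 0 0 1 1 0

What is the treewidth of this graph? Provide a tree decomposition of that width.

Each bag holds 4 vertices, so the decomposition has width 3, which upper-bounds the treewidth. For the lower bound: the 4 vertex sets {5,6}, {3,7}, {1}, {8} are disjoint, each induces a connected subgraph, and every pair is joined by at least one edge of G. Contracting each set to a single vertex therefore yields K_{4} as a minor, and since treewidth is minor-monotone, tw(G) ≥ tw(K_{4}) = 3. Combining the bounds, tw(G) = 3.

Treewidth 3.
Bags: B1 = {1, 5, 6, 7}  B2 = {1, 3, 6, 7}  B3 = {1, 6, 7, 8}  B4 = {1, 2, 6, 7}  B5 = {1, 4, 6, 7}
Tree: B1–B2, B2–B3, B3–B4, B4–B5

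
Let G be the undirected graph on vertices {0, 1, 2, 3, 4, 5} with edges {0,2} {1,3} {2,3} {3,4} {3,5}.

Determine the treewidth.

1

A width-1 tree decomposition is:
Bags: B1 = {3, 5}  B2 = {3, 4}  B3 = {1, 3}  B4 = {2, 3}  B5 = {0, 2}
Tree: B1–B2, B2–B3, B2–B4, B4–B5
The largest bag has 2 vertices, giving width 1; this decomposition certifies tw(G) ≤ 1. Since G has at least one edge (e.g. 3–5), it is not an edgeless graph, so tw(G) ≥ 1. The upper and lower bounds meet at 1, so that is the treewidth.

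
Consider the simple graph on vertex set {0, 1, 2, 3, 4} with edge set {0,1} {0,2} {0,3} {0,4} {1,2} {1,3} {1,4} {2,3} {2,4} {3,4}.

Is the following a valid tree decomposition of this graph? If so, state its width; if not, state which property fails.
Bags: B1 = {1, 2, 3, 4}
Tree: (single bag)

A tree decomposition must satisfy three properties: every vertex lies in some bag; for every edge, both endpoints lie together in some bag; and for every vertex, the bags containing it form a connected subtree. Here vertex 0 appears in no bag, so the decomposition is invalid.

No — vertex 0 appears in no bag.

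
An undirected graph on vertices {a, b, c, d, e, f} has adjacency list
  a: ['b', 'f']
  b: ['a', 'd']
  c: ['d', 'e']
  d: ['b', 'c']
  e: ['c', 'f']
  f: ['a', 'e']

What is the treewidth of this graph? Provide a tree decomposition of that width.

Treewidth 2.
Bags: B1 = {c, d, e}  B2 = {b, d, e}  B3 = {a, b, e}  B4 = {a, e, f}
Tree: B1–B2, B2–B3, B3–B4

Each bag holds 3 vertices, so the decomposition has width 2, which upper-bounds the treewidth. Since e–c–d–b–a–f–e is a cycle in G, G is not acyclic. Forests are exactly the graphs of treewidth ≤ 1, so tw(G) ≥ 2. Hence tw(G) = 2 exactly.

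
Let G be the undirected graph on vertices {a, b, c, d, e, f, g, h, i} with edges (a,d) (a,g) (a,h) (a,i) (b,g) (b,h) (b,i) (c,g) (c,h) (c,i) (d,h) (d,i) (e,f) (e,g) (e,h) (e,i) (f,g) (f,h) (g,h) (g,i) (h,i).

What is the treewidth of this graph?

A width-3 tree decomposition is:
Bags: B1 = {e, g, h, i}  B2 = {e, f, g, h}  B3 = {c, g, h, i}  B4 = {a, g, h, i}  B5 = {a, d, h, i}  B6 = {b, g, h, i}
Tree: B1–B2, B1–B3, B1–B4, B4–B5, B1–B6
The largest bag has 4 vertices, giving width 3; this decomposition certifies tw(G) ≤ 3. For the lower bound, the 4 vertices {a, d, h, i} are pairwise adjacent, and any tree decomposition puts a clique entirely inside one bag — forcing width ≥ 3. Hence tw(G) = 3 exactly.

3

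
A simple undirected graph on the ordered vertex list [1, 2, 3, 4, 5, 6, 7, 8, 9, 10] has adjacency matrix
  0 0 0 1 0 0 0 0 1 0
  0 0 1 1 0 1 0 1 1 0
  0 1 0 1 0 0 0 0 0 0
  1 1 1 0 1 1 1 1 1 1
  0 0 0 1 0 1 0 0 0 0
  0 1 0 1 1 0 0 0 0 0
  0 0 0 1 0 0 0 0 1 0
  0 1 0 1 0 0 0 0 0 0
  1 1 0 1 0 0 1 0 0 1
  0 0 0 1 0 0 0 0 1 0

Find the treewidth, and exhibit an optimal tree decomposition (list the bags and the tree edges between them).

Every bag has size at most 3, so the width is 3 − 1 = 2 and tw(G) ≤ 2. On the other hand G contains the 3-clique {1, 4, 9}. A clique must lie in a single bag of any decomposition, so no decomposition can have width below 2. Therefore the treewidth is 2.

Treewidth 2.
Bags: B1 = {2, 4, 9}  B2 = {4, 9, 10}  B3 = {2, 4, 6}  B4 = {1, 4, 9}  B5 = {2, 3, 4}  B6 = {4, 5, 6}  B7 = {4, 7, 9}  B8 = {2, 4, 8}
Tree: B1–B2, B1–B3, B1–B4, B3–B5, B3–B6, B2–B7, B1–B8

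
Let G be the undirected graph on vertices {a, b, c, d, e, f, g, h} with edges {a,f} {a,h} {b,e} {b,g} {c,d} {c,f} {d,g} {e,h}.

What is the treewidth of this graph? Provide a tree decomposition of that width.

Treewidth 2.
One such decomposition:
Bags: B1 = {b, e, h}  B2 = {b, g, h}  B3 = {d, g, h}  B4 = {c, d, h}  B5 = {c, f, h}  B6 = {a, f, h}
Tree: B1–B2, B2–B3, B3–B4, B4–B5, B5–B6

Each bag holds 3 vertices, so the decomposition has width 2, which upper-bounds the treewidth. The edges h–e–b–g–d–c–f–a–h form a cycle, so G is not a tree and its treewidth is at least 2. Hence tw(G) = 2 exactly.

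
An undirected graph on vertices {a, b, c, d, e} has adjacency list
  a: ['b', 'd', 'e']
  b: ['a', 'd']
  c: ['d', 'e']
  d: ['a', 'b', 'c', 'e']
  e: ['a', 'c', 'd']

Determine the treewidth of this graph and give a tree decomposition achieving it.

Treewidth 2.
One such decomposition:
Bags: B1 = {a, d, e}  B2 = {a, b, d}  B3 = {c, d, e}
Tree: B1–B2, B1–B3

The largest bag has 3 vertices, giving width 2; this decomposition certifies tw(G) ≤ 2. For the lower bound, the 3 vertices {c, d, e} are pairwise adjacent, and any tree decomposition puts a clique entirely inside one bag — forcing width ≥ 2. Therefore the treewidth is 2.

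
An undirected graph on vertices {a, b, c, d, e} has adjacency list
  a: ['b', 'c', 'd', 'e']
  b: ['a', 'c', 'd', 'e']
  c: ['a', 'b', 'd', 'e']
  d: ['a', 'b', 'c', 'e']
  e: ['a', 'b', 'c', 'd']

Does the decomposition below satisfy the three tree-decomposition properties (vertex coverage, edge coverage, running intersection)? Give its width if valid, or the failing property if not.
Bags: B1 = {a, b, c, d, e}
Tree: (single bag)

Vertex coverage: the bags together contain {a, b, c, d, e}, the full vertex set. Edge coverage: each edge of G has both endpoints in at least one bag. Running intersection: for every vertex, the bags containing it form a connected subtree. All three properties hold, so this is a valid tree decomposition of width max|bag| − 1 = 4, and hence tw(G) ≤ 4.

Yes; width 4.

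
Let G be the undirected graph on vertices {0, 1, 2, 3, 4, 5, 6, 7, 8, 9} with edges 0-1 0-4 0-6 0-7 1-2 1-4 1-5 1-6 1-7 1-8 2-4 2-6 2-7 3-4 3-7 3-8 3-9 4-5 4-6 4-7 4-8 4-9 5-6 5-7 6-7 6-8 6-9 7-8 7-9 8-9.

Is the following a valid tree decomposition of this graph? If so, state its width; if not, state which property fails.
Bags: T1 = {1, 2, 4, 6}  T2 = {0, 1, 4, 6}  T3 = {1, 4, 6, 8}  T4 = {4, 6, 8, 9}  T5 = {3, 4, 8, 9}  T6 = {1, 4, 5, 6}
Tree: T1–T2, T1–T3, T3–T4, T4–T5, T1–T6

No — vertex 7 appears in no bag.

A tree decomposition must satisfy three properties: every vertex lies in some bag; for every edge, both endpoints lie together in some bag; and for every vertex, the bags containing it form a connected subtree. Here vertex 7 appears in no bag, so the decomposition is invalid.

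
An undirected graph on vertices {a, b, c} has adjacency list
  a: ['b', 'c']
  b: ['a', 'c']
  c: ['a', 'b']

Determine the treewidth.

2

A width-2 tree decomposition is:
Bags: B1 = {a, b, c}
Tree: (single bag)
A single bag containing all 3 vertices is trivially a valid decomposition of width 2. Conversely, {a, b, c} is a clique of size 3, and the vertices of any clique must share a bag in every tree decomposition; so some bag has ≥ 3 vertices and tw(G) ≥ 2. Hence tw(G) = 2 exactly.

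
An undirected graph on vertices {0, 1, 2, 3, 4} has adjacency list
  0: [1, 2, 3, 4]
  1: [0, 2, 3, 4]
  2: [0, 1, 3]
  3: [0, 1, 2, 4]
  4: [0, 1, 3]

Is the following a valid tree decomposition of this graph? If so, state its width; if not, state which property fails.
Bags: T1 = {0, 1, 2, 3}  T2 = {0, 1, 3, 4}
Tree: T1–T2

Yes; width 3.

Vertex coverage: the bags together contain {0, 1, 2, 3, 4}, the full vertex set. Edge coverage: each edge of G has both endpoints in at least one bag. Running intersection: for every vertex, the bags containing it form a connected subtree. All three properties hold, so this is a valid tree decomposition of width max|bag| − 1 = 3, and hence tw(G) ≤ 3.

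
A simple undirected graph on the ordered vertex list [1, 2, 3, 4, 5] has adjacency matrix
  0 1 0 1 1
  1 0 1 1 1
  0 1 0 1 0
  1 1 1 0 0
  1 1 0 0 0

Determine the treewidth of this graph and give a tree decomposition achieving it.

Treewidth 2.
One such decomposition:
Bags: B1 = {1, 2, 5}  B2 = {1, 2, 4}  B3 = {2, 3, 4}
Tree: B1–B2, B2–B3

Every bag has size at most 3, so the width is 3 − 1 = 2 and tw(G) ≤ 2. For the lower bound, the 3 vertices {1, 2, 4} are pairwise adjacent, and any tree decomposition puts a clique entirely inside one bag — forcing width ≥ 2. Therefore the treewidth is 2.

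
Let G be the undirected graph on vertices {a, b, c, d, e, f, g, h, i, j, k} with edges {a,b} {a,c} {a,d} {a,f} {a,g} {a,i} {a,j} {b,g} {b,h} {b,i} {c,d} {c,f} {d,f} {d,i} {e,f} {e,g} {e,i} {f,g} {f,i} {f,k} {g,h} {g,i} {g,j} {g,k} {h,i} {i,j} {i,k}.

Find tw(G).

3

A width-3 tree decomposition is:
Bags: B1 = {a, d, f, i}  B2 = {a, f, g, i}  B3 = {a, g, i, j}  B4 = {a, b, g, i}  B5 = {b, g, h, i}  B6 = {a, c, d, f}  B7 = {f, g, i, k}  B8 = {e, f, g, i}
Tree: B1–B2, B2–B3, B3–B4, B4–B5, B1–B6, B2–B7, B7–B8
The largest bag has 4 vertices, giving width 3; this decomposition certifies tw(G) ≤ 3. For the lower bound, the 4 vertices {a, c, d, f} are pairwise adjacent, and any tree decomposition puts a clique entirely inside one bag — forcing width ≥ 3. Therefore the treewidth is 3.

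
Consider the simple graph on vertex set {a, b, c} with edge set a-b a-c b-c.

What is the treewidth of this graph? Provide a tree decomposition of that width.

With just one bag of size 3, the width is 3 − 1 = 2, so tw(G) ≤ 2. On the other hand G contains the 3-clique {a, b, c}. A clique must lie in a single bag of any decomposition, so no decomposition can have width below 2. The upper and lower bounds meet at 2, so that is the treewidth.

Treewidth 2.
One optimal decomposition is:
Bags: B1 = {a, b, c}
Tree: (single bag)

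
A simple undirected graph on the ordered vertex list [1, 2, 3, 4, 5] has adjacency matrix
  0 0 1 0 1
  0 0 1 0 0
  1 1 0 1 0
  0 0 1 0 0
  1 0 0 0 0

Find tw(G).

A width-1 tree decomposition is:
Bags: B1 = {3, 4}  B2 = {1, 3}  B3 = {1, 5}  B4 = {2, 3}
Tree: B1–B2, B2–B3, B1–B4
The largest bag has 2 vertices, giving width 1; this decomposition certifies tw(G) ≤ 1. G has an edge, so its treewidth is at least 1. The upper and lower bounds meet at 1, so that is the treewidth.

1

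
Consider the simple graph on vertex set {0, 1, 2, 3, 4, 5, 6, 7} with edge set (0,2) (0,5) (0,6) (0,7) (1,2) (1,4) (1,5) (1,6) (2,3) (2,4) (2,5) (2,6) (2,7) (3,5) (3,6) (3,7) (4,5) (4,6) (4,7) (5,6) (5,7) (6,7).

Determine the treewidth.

4

A width-4 tree decomposition is:
Bags: B1 = {2, 4, 5, 6, 7}  B2 = {2, 3, 5, 6, 7}  B3 = {0, 2, 5, 6, 7}  B4 = {1, 2, 4, 5, 6}
Tree: B1–B2, B2–B3, B1–B4
The largest bag has 5 vertices, giving width 4; this decomposition certifies tw(G) ≤ 4. Conversely, {1, 2, 4, 5, 6} is a clique of size 5, and the vertices of any clique must share a bag in every tree decomposition; so some bag has ≥ 5 vertices and tw(G) ≥ 4. The upper and lower bounds meet at 4, so that is the treewidth.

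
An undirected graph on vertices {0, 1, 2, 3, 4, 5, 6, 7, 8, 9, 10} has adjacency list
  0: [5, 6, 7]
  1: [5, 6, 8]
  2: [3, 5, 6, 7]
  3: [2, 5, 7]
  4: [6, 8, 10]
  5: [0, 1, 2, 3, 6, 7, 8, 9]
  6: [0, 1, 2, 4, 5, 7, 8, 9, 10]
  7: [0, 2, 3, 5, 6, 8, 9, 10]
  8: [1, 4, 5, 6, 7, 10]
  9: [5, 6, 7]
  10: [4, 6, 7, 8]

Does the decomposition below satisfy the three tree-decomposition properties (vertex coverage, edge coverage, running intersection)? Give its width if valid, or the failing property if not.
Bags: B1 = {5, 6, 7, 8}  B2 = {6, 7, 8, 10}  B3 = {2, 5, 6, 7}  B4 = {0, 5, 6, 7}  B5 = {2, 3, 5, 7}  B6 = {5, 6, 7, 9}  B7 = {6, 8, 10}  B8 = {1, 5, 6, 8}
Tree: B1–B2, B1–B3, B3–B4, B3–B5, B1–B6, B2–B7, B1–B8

No — vertex 4 appears in no bag.

A tree decomposition must satisfy three properties: every vertex lies in some bag; for every edge, both endpoints lie together in some bag; and for every vertex, the bags containing it form a connected subtree. Here vertex 4 appears in no bag, so the decomposition is invalid.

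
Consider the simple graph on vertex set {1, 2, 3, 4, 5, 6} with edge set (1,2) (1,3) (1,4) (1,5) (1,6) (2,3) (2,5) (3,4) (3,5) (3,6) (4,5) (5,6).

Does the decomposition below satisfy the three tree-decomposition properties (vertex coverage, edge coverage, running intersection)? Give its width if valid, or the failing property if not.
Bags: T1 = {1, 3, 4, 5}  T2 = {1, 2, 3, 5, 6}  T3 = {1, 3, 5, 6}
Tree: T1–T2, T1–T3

No — bags containing vertex 6 are not connected in the tree.

A tree decomposition must satisfy three properties: every vertex lies in some bag; for every edge, both endpoints lie together in some bag; and for every vertex, the bags containing it form a connected subtree. Here bags containing vertex 6 are not connected in the tree, so the decomposition is invalid.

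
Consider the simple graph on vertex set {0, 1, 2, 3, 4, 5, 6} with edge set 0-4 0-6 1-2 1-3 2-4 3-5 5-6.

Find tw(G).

A width-2 tree decomposition is:
Bags: B1 = {1, 3, 5}  B2 = {1, 2, 5}  B3 = {2, 4, 5}  B4 = {0, 4, 5}  B5 = {0, 5, 6}
Tree: B1–B2, B2–B3, B3–B4, B4–B5
Each bag holds 3 vertices, so the decomposition has width 2, which upper-bounds the treewidth. For the lower bound, G contains the cycle 5–3–1–2–4–0–6–5, so G is not a forest; only forests have treewidth ≤ 1, hence tw(G) ≥ 2. Combining the bounds, tw(G) = 2.

2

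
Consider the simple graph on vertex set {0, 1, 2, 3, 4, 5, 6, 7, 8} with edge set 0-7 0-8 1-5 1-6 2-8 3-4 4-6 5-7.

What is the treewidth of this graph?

1

A width-1 tree decomposition is:
Bags: B1 = {3, 4}  B2 = {4, 6}  B3 = {1, 6}  B4 = {1, 5}  B5 = {5, 7}  B6 = {0, 7}  B7 = {0, 8}  B8 = {2, 8}
Tree: B1–B2, B2–B3, B3–B4, B4–B5, B5–B6, B6–B7, B7–B8
Every bag has size at most 2, so the width is 2 − 1 = 1 and tw(G) ≤ 1. G has an edge, so its treewidth is at least 1. Hence tw(G) = 1 exactly.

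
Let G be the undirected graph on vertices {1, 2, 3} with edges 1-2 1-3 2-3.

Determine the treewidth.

2

A width-2 tree decomposition is:
Bags: B1 = {1, 2, 3}
Tree: (single bag)
A single bag containing all 3 vertices is trivially a valid decomposition of width 2. On the other hand G contains the 3-clique {1, 2, 3}. A clique must lie in a single bag of any decomposition, so no decomposition can have width below 2. The upper and lower bounds meet at 2, so that is the treewidth.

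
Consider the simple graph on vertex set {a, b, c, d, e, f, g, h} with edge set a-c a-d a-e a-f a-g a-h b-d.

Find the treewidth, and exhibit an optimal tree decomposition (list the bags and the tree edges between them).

Treewidth 1.
One optimal decomposition is:
Bags: B1 = {a, h}  B2 = {a, f}  B3 = {a, e}  B4 = {a, d}  B5 = {a, g}  B6 = {a, c}  B7 = {b, d}
Tree: B1–B2, B2–B3, B2–B4, B4–B5, B4–B6, B4–B7

The largest bag has 2 vertices, giving width 1; this decomposition certifies tw(G) ≤ 1. Since G has at least one edge (e.g. a–h), it is not an edgeless graph, so tw(G) ≥ 1. Combining the bounds, tw(G) = 1.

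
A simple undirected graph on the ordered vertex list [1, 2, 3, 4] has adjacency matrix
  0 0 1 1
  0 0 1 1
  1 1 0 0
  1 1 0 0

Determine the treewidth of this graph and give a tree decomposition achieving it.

Every bag has size at most 3, so the width is 3 − 1 = 2 and tw(G) ≤ 2. The edges 4–2–3–1–4 form a cycle, so G is not a tree and its treewidth is at least 2. Combining the bounds, tw(G) = 2.

Treewidth 2.
One such decomposition:
Bags: B1 = {2, 3, 4}  B2 = {1, 3, 4}
Tree: B1–B2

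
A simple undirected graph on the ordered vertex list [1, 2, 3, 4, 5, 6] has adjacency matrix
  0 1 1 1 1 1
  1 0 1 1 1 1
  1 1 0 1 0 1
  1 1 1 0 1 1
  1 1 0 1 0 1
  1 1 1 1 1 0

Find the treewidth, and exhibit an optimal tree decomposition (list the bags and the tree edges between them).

Treewidth 4.
One optimal decomposition is:
Bags: B1 = {1, 2, 3, 4, 6}  B2 = {1, 2, 4, 5, 6}
Tree: B1–B2

Each bag holds 5 vertices, so the decomposition has width 4, which upper-bounds the treewidth. On the other hand G contains the 5-clique {1, 2, 3, 4, 6}. A clique must lie in a single bag of any decomposition, so no decomposition can have width below 4. Hence tw(G) = 4 exactly.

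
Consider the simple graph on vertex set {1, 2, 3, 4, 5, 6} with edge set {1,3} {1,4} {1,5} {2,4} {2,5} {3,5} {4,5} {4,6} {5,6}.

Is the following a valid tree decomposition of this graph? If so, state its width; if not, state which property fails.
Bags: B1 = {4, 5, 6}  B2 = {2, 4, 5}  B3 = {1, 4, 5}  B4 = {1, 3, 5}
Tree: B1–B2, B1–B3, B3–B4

Every vertex of G appears in some bag (union = {1, 2, 3, 4, 5, 6}); every edge is covered by a bag; and for each vertex v the set of bags containing v is connected in the bag tree. The decomposition is therefore valid. The largest bag has 3 vertices, so the width is 2.

Yes; width 2.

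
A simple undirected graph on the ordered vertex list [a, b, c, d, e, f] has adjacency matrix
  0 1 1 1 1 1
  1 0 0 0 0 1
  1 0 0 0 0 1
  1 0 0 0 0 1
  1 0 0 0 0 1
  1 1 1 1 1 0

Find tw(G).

2

A width-2 tree decomposition is:
Bags: B1 = {a, c, f}  B2 = {a, b, f}  B3 = {a, d, f}  B4 = {a, e, f}
Tree: B1–B2, B1–B3, B3–B4
Every bag has size at most 3, so the width is 3 − 1 = 2 and tw(G) ≤ 2. For the lower bound, the 3 vertices {a, d, f} are pairwise adjacent, and any tree decomposition puts a clique entirely inside one bag — forcing width ≥ 2. Hence tw(G) = 2 exactly.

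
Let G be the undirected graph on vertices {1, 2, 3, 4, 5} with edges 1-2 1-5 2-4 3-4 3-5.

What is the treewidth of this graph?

2

A width-2 tree decomposition is:
Bags: B1 = {1, 2, 5}  B2 = {2, 3, 5}  B3 = {2, 3, 4}
Tree: B1–B2, B2–B3
The largest bag has 3 vertices, giving width 2; this decomposition certifies tw(G) ≤ 2. The edges 2–1–5–3–4–2 form a cycle, so G is not a tree and its treewidth is at least 2. The upper and lower bounds meet at 2, so that is the treewidth.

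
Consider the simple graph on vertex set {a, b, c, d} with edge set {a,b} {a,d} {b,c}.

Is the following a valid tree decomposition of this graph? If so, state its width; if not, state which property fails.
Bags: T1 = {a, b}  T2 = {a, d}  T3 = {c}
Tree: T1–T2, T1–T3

A tree decomposition must satisfy three properties: every vertex lies in some bag; for every edge, both endpoints lie together in some bag; and for every vertex, the bags containing it form a connected subtree. Here edge (b,c) lies in no bag, so the decomposition is invalid.

No — edge (b,c) lies in no bag.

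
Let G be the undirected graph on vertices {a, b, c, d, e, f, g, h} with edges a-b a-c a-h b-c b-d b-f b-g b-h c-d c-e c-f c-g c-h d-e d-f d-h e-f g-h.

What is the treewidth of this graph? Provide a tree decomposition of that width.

Every bag has size at most 4, so the width is 4 − 1 = 3 and tw(G) ≤ 3. On the other hand G contains the 4-clique {c, d, e, f}. A clique must lie in a single bag of any decomposition, so no decomposition can have width below 3. Combining the bounds, tw(G) = 3.

Treewidth 3.
One optimal decomposition is:
Bags: B1 = {b, c, d, f}  B2 = {b, c, d, h}  B3 = {c, d, e, f}  B4 = {a, b, c, h}  B5 = {b, c, g, h}
Tree: B1–B2, B1–B3, B2–B4, B2–B5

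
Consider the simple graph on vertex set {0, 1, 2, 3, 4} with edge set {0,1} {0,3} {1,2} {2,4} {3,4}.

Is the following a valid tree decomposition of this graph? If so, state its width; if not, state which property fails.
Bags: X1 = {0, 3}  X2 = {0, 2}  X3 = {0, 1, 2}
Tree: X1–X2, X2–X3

No — vertex 4 appears in no bag.

A tree decomposition must satisfy three properties: every vertex lies in some bag; for every edge, both endpoints lie together in some bag; and for every vertex, the bags containing it form a connected subtree. Here vertex 4 appears in no bag, so the decomposition is invalid.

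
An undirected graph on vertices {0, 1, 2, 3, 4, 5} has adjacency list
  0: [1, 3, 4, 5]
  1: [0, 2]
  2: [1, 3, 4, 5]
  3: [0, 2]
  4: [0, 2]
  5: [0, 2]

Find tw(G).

2

A width-2 tree decomposition is:
Bags: B1 = {0, 2, 5}  B2 = {0, 2, 4}  B3 = {0, 1, 2}  B4 = {0, 2, 3}
Tree: B1–B2, B2–B3, B3–B4
Each bag holds 3 vertices, so the decomposition has width 2, which upper-bounds the treewidth. The edges 5–0–4–2–5 form a cycle, so G is not a tree and its treewidth is at least 2. Combining the bounds, tw(G) = 2.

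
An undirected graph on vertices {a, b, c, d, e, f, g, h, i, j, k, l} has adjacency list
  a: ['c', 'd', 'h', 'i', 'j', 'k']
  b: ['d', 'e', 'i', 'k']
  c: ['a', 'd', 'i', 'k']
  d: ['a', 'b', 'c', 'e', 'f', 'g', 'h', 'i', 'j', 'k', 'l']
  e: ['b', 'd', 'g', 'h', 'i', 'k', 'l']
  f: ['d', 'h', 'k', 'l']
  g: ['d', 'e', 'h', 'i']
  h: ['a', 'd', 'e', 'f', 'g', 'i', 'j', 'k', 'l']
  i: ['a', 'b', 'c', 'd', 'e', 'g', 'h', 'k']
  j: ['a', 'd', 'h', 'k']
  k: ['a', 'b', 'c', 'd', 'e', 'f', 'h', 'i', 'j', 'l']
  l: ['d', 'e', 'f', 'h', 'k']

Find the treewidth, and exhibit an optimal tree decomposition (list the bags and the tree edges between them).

Treewidth 4.
One optimal decomposition is:
Bags: B1 = {d, e, h, i, k}  B2 = {a, d, h, i, k}  B3 = {d, e, h, k, l}  B4 = {a, d, h, j, k}  B5 = {a, c, d, i, k}  B6 = {d, f, h, k, l}  B7 = {d, e, g, h, i}  B8 = {b, d, e, i, k}
Tree: B1–B2, B1–B3, B2–B4, B2–B5, B3–B6, B1–B7, B1–B8

The largest bag has 5 vertices, giving width 4; this decomposition certifies tw(G) ≤ 4. Conversely, {d, e, g, h, i} is a clique of size 5, and the vertices of any clique must share a bag in every tree decomposition; so some bag has ≥ 5 vertices and tw(G) ≥ 4. Hence tw(G) = 4 exactly.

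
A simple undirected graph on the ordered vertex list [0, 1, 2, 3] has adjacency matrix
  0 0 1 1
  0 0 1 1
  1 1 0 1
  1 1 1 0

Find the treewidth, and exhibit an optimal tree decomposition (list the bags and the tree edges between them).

Treewidth 2.
One such decomposition:
Bags: B1 = {0, 2, 3}  B2 = {1, 2, 3}
Tree: B1–B2

The largest bag has 3 vertices, giving width 2; this decomposition certifies tw(G) ≤ 2. For the lower bound, the 3 vertices {0, 2, 3} are pairwise adjacent, and any tree decomposition puts a clique entirely inside one bag — forcing width ≥ 2. Hence tw(G) = 2 exactly.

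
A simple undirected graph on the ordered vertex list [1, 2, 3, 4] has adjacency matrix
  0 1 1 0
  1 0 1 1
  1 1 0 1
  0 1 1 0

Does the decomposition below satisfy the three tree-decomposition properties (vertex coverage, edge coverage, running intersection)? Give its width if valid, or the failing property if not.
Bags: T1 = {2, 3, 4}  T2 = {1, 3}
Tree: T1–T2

A tree decomposition must satisfy three properties: every vertex lies in some bag; for every edge, both endpoints lie together in some bag; and for every vertex, the bags containing it form a connected subtree. Here edge (2,1) lies in no bag, so the decomposition is invalid.

No — edge (2,1) lies in no bag.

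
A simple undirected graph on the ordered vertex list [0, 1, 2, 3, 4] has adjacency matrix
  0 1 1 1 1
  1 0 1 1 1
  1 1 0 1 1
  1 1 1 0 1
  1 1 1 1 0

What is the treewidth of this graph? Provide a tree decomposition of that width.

A single bag containing all 5 vertices is trivially a valid decomposition of width 4. For the lower bound, the 5 vertices {0, 1, 2, 3, 4} are pairwise adjacent, and any tree decomposition puts a clique entirely inside one bag — forcing width ≥ 4. The upper and lower bounds meet at 4, so that is the treewidth.

Treewidth 4.
One optimal decomposition is:
Bags: B1 = {0, 1, 2, 3, 4}
Tree: (single bag)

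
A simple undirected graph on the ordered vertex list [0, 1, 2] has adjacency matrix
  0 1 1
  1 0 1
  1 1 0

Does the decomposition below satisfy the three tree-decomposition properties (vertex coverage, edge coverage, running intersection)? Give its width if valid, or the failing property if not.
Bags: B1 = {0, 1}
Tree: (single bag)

No — vertex 2 appears in no bag.

A tree decomposition must satisfy three properties: every vertex lies in some bag; for every edge, both endpoints lie together in some bag; and for every vertex, the bags containing it form a connected subtree. Here vertex 2 appears in no bag, so the decomposition is invalid.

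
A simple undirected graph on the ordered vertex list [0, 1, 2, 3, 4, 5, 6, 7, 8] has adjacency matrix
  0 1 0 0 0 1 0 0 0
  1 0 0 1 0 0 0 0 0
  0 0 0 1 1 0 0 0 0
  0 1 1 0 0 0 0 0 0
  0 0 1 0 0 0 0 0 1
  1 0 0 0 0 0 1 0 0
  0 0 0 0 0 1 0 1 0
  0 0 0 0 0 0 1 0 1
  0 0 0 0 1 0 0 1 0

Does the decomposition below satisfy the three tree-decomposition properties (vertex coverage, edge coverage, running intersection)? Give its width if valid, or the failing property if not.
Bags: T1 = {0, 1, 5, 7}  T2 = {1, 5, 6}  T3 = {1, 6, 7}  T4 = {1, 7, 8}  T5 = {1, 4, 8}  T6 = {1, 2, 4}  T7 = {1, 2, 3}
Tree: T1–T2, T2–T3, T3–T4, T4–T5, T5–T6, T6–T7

A tree decomposition must satisfy three properties: every vertex lies in some bag; for every edge, both endpoints lie together in some bag; and for every vertex, the bags containing it form a connected subtree. Here bags containing vertex 7 are not connected in the tree, so the decomposition is invalid.

No — bags containing vertex 7 are not connected in the tree.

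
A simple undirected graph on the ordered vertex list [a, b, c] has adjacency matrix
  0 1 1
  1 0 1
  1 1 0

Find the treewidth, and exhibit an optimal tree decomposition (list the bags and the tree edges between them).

With just one bag of size 3, the width is 3 − 1 = 2, so tw(G) ≤ 2. Conversely, {a, b, c} is a clique of size 3, and the vertices of any clique must share a bag in every tree decomposition; so some bag has ≥ 3 vertices and tw(G) ≥ 2. Combining the bounds, tw(G) = 2.

Treewidth 2.
One such decomposition:
Bags: B1 = {a, b, c}
Tree: (single bag)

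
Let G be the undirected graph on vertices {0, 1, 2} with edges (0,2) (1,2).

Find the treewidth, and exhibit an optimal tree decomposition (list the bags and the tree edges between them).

Each bag holds 2 vertices, so the decomposition has width 1, which upper-bounds the treewidth. Since G has at least one edge (e.g. 1–2), it is not an edgeless graph, so tw(G) ≥ 1. The upper and lower bounds meet at 1, so that is the treewidth.

Treewidth 1.
Bags: B1 = {1, 2}  B2 = {0, 2}
Tree: B1–B2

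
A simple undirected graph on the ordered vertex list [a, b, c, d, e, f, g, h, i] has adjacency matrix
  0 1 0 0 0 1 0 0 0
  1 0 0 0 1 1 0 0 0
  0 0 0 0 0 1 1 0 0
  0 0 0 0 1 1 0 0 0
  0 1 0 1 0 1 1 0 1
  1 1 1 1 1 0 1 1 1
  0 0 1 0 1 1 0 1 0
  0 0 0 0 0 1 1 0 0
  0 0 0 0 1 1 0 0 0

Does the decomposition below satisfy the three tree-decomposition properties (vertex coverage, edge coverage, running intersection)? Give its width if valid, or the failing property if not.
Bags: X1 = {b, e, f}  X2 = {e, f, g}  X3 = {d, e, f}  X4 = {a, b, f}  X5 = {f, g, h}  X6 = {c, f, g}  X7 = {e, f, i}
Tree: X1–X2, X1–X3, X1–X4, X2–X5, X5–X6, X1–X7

Yes; width 2.

Vertex coverage: the bags together contain {a, b, c, d, e, f, g, h, i}, the full vertex set. Edge coverage: each edge of G has both endpoints in at least one bag. Running intersection: for every vertex, the bags containing it form a connected subtree. All three properties hold, so this is a valid tree decomposition of width max|bag| − 1 = 2, and hence tw(G) ≤ 2.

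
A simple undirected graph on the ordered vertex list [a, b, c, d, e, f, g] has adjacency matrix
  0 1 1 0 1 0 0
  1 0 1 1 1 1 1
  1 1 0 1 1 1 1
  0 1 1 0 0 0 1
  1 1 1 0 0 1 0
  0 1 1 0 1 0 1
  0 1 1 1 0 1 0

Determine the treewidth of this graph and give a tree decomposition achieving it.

Treewidth 3.
One optimal decomposition is:
Bags: B1 = {b, c, f, g}  B2 = {b, c, d, g}  B3 = {b, c, e, f}  B4 = {a, b, c, e}
Tree: B1–B2, B1–B3, B3–B4

Every bag has size at most 4, so the width is 4 − 1 = 3 and tw(G) ≤ 3. Conversely, {b, c, d, g} is a clique of size 4, and the vertices of any clique must share a bag in every tree decomposition; so some bag has ≥ 4 vertices and tw(G) ≥ 3. Combining the bounds, tw(G) = 3.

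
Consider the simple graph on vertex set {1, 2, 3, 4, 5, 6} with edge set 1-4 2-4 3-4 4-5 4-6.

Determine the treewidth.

1

A width-1 tree decomposition is:
Bags: B1 = {3, 4}  B2 = {4, 5}  B3 = {4, 6}  B4 = {1, 4}  B5 = {2, 4}
Tree: B1–B2, B1–B3, B2–B4, B3–B5
The largest bag has 2 vertices, giving width 1; this decomposition certifies tw(G) ≤ 1. Any graph with an edge has treewidth ≥ 1, and G has the edge 4–3. Combining the bounds, tw(G) = 1.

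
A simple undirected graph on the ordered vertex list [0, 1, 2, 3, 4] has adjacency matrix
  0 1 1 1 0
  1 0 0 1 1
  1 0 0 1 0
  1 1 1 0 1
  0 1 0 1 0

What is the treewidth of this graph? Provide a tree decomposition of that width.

The largest bag has 3 vertices, giving width 2; this decomposition certifies tw(G) ≤ 2. On the other hand G contains the 3-clique {0, 1, 3}. A clique must lie in a single bag of any decomposition, so no decomposition can have width below 2. Combining the bounds, tw(G) = 2.

Treewidth 2.
Bags: B1 = {1, 3, 4}  B2 = {0, 1, 3}  B3 = {0, 2, 3}
Tree: B1–B2, B2–B3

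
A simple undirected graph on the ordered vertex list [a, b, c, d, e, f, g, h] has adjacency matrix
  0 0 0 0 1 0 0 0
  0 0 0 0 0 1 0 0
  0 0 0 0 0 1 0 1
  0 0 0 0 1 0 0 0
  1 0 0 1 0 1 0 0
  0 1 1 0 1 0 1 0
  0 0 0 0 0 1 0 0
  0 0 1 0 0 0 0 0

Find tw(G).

A width-1 tree decomposition is:
Bags: B1 = {c, f}  B2 = {c, h}  B3 = {b, f}  B4 = {e, f}  B5 = {d, e}  B6 = {f, g}  B7 = {a, e}
Tree: B1–B2, B1–B3, B1–B4, B4–B5, B4–B6, B4–B7
The largest bag has 2 vertices, giving width 1; this decomposition certifies tw(G) ≤ 1. Since G has at least one edge (e.g. f–c), it is not an edgeless graph, so tw(G) ≥ 1. Therefore the treewidth is 1.

1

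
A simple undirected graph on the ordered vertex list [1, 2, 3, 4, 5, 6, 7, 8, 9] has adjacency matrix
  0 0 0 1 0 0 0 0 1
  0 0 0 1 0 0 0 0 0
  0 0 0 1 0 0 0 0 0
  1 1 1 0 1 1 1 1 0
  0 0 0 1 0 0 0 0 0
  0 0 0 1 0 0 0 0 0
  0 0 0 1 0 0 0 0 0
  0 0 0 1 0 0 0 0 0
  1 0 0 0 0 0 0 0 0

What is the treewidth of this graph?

A width-1 tree decomposition is:
Bags: B1 = {4, 7}  B2 = {1, 4}  B3 = {3, 4}  B4 = {1, 9}  B5 = {4, 8}  B6 = {2, 4}  B7 = {4, 5}  B8 = {4, 6}
Tree: B1–B2, B1–B3, B2–B4, B3–B5, B3–B6, B3–B7, B2–B8
Every bag has size at most 2, so the width is 2 − 1 = 1 and tw(G) ≤ 1. Any graph with an edge has treewidth ≥ 1, and G has the edge 4–7. Therefore the treewidth is 1.

1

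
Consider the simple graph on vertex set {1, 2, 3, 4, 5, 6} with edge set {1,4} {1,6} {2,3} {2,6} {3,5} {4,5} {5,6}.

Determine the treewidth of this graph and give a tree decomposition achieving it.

Treewidth 2.
Bags: B1 = {1, 4, 5}  B2 = {1, 5, 6}  B3 = {3, 5, 6}  B4 = {2, 3, 6}
Tree: B1–B2, B2–B3, B3–B4

Each bag holds 3 vertices, so the decomposition has width 2, which upper-bounds the treewidth. For the lower bound, G contains the cycle 4–1–6–5–4, so G is not a forest; only forests have treewidth ≤ 1, hence tw(G) ≥ 2. Hence tw(G) = 2 exactly.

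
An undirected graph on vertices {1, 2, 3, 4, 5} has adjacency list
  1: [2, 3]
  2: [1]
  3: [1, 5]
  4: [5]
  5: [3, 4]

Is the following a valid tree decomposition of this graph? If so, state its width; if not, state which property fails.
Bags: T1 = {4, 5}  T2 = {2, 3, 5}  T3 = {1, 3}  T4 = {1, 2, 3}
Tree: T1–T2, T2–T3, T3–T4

A tree decomposition must satisfy three properties: every vertex lies in some bag; for every edge, both endpoints lie together in some bag; and for every vertex, the bags containing it form a connected subtree. Here bags containing vertex 2 are not connected in the tree, so the decomposition is invalid.

No — bags containing vertex 2 are not connected in the tree.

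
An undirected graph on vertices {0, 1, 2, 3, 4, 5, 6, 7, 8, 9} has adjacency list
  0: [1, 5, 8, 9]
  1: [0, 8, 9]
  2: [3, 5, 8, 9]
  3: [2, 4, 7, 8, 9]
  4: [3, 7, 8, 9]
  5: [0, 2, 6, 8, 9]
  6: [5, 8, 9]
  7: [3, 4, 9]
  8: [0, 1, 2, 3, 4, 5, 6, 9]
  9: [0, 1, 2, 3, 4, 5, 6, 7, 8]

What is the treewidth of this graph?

3

A width-3 tree decomposition is:
Bags: B1 = {2, 5, 8, 9}  B2 = {0, 5, 8, 9}  B3 = {2, 3, 8, 9}  B4 = {3, 4, 8, 9}  B5 = {3, 4, 7, 9}  B6 = {0, 1, 8, 9}  B7 = {5, 6, 8, 9}
Tree: B1–B2, B1–B3, B3–B4, B4–B5, B2–B6, B2–B7
Every bag has size at most 4, so the width is 4 − 1 = 3 and tw(G) ≤ 3. Conversely, {0, 1, 8, 9} is a clique of size 4, and the vertices of any clique must share a bag in every tree decomposition; so some bag has ≥ 4 vertices and tw(G) ≥ 3. Combining the bounds, tw(G) = 3.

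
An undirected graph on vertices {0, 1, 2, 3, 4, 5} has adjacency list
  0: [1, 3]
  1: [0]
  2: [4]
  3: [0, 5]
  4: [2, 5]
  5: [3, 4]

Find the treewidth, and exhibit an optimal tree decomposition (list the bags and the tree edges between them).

Every bag has size at most 2, so the width is 2 − 1 = 1 and tw(G) ≤ 1. Any graph with an edge has treewidth ≥ 1, and G has the edge 1–0. Combining the bounds, tw(G) = 1.

Treewidth 1.
Bags: B1 = {0, 1}  B2 = {0, 3}  B3 = {3, 5}  B4 = {4, 5}  B5 = {2, 4}
Tree: B1–B2, B2–B3, B3–B4, B4–B5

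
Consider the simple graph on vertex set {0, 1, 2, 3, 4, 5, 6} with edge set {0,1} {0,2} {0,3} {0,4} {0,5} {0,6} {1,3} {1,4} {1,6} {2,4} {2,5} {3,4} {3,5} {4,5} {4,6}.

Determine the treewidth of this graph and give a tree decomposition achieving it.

Treewidth 3.
Bags: B1 = {0, 3, 4, 5}  B2 = {0, 2, 4, 5}  B3 = {0, 1, 3, 4}  B4 = {0, 1, 4, 6}
Tree: B1–B2, B1–B3, B3–B4

The largest bag has 4 vertices, giving width 3; this decomposition certifies tw(G) ≤ 3. On the other hand G contains the 4-clique {0, 1, 3, 4}. A clique must lie in a single bag of any decomposition, so no decomposition can have width below 3. Combining the bounds, tw(G) = 3.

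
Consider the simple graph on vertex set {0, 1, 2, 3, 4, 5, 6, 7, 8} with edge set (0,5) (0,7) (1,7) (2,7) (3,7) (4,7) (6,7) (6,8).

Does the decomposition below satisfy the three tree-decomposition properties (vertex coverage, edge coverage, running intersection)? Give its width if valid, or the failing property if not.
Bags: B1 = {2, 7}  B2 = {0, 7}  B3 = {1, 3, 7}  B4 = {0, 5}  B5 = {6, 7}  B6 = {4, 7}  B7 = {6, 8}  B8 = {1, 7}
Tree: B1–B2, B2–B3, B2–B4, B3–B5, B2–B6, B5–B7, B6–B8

A tree decomposition must satisfy three properties: every vertex lies in some bag; for every edge, both endpoints lie together in some bag; and for every vertex, the bags containing it form a connected subtree. Here bags containing vertex 1 are not connected in the tree, so the decomposition is invalid.

No — bags containing vertex 1 are not connected in the tree.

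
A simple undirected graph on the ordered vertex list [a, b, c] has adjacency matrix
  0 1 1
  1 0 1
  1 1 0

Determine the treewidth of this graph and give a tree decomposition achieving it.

With just one bag of size 3, the width is 3 − 1 = 2, so tw(G) ≤ 2. For the lower bound, the 3 vertices {a, b, c} are pairwise adjacent, and any tree decomposition puts a clique entirely inside one bag — forcing width ≥ 2. The upper and lower bounds meet at 2, so that is the treewidth.

Treewidth 2.
One such decomposition:
Bags: B1 = {a, b, c}
Tree: (single bag)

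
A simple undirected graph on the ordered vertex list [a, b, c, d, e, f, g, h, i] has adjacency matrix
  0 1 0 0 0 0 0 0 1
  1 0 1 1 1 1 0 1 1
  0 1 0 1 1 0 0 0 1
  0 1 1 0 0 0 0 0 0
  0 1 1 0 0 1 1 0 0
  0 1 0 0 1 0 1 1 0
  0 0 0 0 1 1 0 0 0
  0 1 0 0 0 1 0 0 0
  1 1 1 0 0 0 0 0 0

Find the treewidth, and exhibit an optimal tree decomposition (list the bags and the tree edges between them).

Treewidth 2.
One such decomposition:
Bags: B1 = {b, c, e}  B2 = {b, c, i}  B3 = {a, b, i}  B4 = {b, e, f}  B5 = {e, f, g}  B6 = {b, c, d}  B7 = {b, f, h}
Tree: B1–B2, B2–B3, B1–B4, B4–B5, B1–B6, B4–B7

The largest bag has 3 vertices, giving width 2; this decomposition certifies tw(G) ≤ 2. On the other hand G contains the 3-clique {e, f, g}. A clique must lie in a single bag of any decomposition, so no decomposition can have width below 2. Hence tw(G) = 2 exactly.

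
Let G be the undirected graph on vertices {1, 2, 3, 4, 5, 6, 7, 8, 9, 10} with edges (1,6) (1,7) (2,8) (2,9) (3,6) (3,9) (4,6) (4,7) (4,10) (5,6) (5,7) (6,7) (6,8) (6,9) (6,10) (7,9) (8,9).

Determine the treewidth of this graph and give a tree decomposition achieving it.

Treewidth 2.
Bags: B1 = {6, 7, 9}  B2 = {6, 8, 9}  B3 = {2, 8, 9}  B4 = {1, 6, 7}  B5 = {4, 6, 7}  B6 = {4, 6, 10}  B7 = {3, 6, 9}  B8 = {5, 6, 7}
Tree: B1–B2, B2–B3, B1–B4, B1–B5, B5–B6, B2–B7, B1–B8

The largest bag has 3 vertices, giving width 2; this decomposition certifies tw(G) ≤ 2. Conversely, {2, 8, 9} is a clique of size 3, and the vertices of any clique must share a bag in every tree decomposition; so some bag has ≥ 3 vertices and tw(G) ≥ 2. The upper and lower bounds meet at 2, so that is the treewidth.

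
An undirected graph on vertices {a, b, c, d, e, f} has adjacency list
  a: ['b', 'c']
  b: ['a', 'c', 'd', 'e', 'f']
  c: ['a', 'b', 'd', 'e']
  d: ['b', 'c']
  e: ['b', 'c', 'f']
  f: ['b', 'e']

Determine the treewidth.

2

A width-2 tree decomposition is:
Bags: B1 = {a, b, c}  B2 = {b, c, e}  B3 = {b, e, f}  B4 = {b, c, d}
Tree: B1–B2, B2–B3, B1–B4
Every bag has size at most 3, so the width is 3 − 1 = 2 and tw(G) ≤ 2. Conversely, {b, c, d} is a clique of size 3, and the vertices of any clique must share a bag in every tree decomposition; so some bag has ≥ 3 vertices and tw(G) ≥ 2. Combining the bounds, tw(G) = 2.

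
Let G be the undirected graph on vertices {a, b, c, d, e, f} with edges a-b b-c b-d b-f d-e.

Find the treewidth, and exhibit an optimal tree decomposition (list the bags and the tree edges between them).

Each bag holds 2 vertices, so the decomposition has width 1, which upper-bounds the treewidth. G has an edge, so its treewidth is at least 1. Therefore the treewidth is 1.

Treewidth 1.
Bags: B1 = {b, f}  B2 = {a, b}  B3 = {b, d}  B4 = {d, e}  B5 = {b, c}
Tree: B1–B2, B2–B3, B3–B4, B2–B5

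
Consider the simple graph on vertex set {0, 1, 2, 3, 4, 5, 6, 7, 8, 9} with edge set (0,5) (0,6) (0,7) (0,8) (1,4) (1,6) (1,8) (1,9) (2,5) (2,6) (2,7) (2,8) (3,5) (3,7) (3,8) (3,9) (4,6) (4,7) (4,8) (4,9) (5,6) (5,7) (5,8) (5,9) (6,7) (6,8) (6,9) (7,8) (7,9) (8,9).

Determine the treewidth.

A width-4 tree decomposition is:
Bags: B1 = {4, 6, 7, 8, 9}  B2 = {5, 6, 7, 8, 9}  B3 = {0, 5, 6, 7, 8}  B4 = {3, 5, 7, 8, 9}  B5 = {2, 5, 6, 7, 8}  B6 = {1, 4, 6, 8, 9}
Tree: B1–B2, B2–B3, B2–B4, B2–B5, B1–B6
The largest bag has 5 vertices, giving width 4; this decomposition certifies tw(G) ≤ 4. On the other hand G contains the 5-clique {3, 5, 7, 8, 9}. A clique must lie in a single bag of any decomposition, so no decomposition can have width below 4. The upper and lower bounds meet at 4, so that is the treewidth.

4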